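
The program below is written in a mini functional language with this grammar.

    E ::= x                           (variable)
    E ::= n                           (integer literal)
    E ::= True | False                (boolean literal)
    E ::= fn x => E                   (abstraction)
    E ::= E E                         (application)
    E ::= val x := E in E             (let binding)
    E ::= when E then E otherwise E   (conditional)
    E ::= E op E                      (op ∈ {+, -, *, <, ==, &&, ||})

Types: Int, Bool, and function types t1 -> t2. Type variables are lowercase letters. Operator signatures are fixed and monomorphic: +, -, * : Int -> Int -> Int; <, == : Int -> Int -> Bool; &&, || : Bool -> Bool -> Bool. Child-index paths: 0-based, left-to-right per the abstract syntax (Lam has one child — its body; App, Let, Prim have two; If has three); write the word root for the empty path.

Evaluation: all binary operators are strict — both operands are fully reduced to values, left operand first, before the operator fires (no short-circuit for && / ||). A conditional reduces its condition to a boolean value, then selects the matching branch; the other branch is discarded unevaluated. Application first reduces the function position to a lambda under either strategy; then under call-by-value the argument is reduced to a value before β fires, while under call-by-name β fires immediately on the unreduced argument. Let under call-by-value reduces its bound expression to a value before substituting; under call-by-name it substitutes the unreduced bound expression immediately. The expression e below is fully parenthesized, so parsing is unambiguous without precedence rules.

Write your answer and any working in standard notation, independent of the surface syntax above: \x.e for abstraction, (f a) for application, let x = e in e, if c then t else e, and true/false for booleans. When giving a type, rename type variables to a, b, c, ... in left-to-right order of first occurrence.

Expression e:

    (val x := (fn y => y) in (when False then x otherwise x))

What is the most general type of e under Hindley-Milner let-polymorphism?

Answer: a -> a

Derivation:
y : a
\y._ : a -> a
let x : forall. a -> a
  unify Bool ~ Bool
x : b -> b
x : c -> c
  unify b -> b ~ c -> c
  unify b ~ c
  unify c ~ c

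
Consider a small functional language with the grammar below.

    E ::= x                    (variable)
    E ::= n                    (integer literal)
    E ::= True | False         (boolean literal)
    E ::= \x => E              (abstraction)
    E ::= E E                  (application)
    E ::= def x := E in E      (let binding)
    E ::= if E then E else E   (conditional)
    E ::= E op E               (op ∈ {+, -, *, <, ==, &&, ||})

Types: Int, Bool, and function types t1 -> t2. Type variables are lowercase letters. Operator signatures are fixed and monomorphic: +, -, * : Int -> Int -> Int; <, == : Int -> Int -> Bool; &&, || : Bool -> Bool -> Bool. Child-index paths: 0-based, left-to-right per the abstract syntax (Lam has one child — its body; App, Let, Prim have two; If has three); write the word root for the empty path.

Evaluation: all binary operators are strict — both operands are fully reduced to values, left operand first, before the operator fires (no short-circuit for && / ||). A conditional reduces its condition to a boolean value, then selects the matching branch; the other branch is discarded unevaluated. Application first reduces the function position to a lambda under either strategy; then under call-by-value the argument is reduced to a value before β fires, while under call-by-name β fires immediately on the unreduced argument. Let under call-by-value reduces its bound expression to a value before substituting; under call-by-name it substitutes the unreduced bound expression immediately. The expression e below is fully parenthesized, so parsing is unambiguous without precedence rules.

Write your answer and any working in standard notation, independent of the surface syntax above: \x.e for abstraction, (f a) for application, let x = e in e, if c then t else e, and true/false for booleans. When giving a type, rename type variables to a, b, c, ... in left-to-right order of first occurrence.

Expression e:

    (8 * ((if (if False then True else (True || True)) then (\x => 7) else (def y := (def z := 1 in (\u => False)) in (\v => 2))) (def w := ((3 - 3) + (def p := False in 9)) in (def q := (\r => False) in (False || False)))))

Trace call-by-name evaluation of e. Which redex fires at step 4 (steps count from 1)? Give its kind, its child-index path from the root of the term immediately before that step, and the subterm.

Answer: beta at 1 : ((\x.7) (let w = ((3 - 3) + (let p = false in 9)) in (let q = (\r.false) in (false || false))))

Working:
step 0: (8 * ((if (if false then true else (true || true)) then (\x.7) else (let y = (let z = 1 in (\u.false)) in (\v.2))) (let w = ((3 - 3) + (let p = false in 9)) in (let q = (\r.false) in (false || false)))))
step 1: [if@1.0.0] (8 * ((if (true || true) then (\x.7) else (let y = (let z = 1 in (\u.false)) in (\v.2))) (let w = ((3 - 3) + (let p = false in 9)) in (let q = (\r.false) in (false || false)))))
step 2: [delta@1.0.0] (8 * ((if true then (\x.7) else (let y = (let z = 1 in (\u.false)) in (\v.2))) (let w = ((3 - 3) + (let p = false in 9)) in (let q = (\r.false) in (false || false)))))
step 3: [if@1.0] (8 * ((\x.7) (let w = ((3 - 3) + (let p = false in 9)) in (let q = (\r.false) in (false || false)))))
step 4: [beta@1] (8 * 7)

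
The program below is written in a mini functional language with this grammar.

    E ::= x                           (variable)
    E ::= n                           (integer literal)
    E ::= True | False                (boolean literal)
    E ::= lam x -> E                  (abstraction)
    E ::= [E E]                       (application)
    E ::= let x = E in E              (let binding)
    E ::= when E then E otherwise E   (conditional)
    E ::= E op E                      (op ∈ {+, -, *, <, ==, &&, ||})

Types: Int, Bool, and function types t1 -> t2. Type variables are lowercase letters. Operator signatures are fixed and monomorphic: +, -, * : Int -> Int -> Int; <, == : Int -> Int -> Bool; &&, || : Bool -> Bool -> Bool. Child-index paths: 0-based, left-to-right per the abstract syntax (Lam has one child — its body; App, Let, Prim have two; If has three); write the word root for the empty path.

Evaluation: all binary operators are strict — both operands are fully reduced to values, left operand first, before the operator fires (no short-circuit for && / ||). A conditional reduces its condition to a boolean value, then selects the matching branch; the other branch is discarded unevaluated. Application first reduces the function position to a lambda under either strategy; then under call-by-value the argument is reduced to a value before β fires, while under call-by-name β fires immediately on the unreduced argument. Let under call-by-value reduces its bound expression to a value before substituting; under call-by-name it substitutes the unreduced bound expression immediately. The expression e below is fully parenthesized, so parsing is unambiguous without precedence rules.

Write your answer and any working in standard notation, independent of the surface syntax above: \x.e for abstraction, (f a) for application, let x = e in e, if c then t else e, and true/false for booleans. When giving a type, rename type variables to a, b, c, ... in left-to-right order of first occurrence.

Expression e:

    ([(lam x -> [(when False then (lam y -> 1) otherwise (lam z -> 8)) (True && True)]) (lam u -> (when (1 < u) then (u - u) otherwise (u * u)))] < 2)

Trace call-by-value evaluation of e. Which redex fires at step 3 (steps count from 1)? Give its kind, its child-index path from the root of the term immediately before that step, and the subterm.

Answer: delta at 0.1 : (true && true)

Derivation:
step 0: (((\x.((if false then (\y.1) else (\z.8)) (true && true))) (\u.(if (1 < u) then (u - u) else (u * u)))) < 2)
step 1: [beta@0] (((if false then (\y.1) else (\z.8)) (true && true)) < 2)
step 2: [if@0.0] (((\z.8) (true && true)) < 2)
step 3: [delta@0.1] (((\z.8) true) < 2)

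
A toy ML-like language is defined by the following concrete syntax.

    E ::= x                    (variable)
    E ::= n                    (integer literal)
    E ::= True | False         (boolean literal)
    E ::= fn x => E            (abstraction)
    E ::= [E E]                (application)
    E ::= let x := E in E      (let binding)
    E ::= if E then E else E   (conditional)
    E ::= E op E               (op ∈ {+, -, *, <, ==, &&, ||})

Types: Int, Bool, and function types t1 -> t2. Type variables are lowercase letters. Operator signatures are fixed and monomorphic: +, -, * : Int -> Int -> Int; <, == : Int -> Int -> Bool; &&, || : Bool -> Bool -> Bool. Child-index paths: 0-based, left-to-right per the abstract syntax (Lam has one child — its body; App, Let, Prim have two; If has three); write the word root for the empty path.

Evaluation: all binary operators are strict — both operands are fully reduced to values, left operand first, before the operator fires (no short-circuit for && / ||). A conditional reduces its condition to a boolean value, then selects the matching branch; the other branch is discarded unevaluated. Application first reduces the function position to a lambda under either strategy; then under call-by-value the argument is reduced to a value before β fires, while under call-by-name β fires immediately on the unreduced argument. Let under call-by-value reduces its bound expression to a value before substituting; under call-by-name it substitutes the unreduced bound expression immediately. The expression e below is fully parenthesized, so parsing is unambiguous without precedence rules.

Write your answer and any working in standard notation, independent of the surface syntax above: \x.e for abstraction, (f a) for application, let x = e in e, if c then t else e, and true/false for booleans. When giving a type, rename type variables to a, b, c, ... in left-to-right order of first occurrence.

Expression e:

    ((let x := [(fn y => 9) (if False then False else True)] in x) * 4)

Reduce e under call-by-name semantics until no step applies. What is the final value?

Answer: 36

Derivation:
step 0: ((let x = ((\y.9) (if false then false else true)) in x) * 4)
step 1: [let@0] (((\y.9) (if false then false else true)) * 4)
step 2: [beta@0] (9 * 4)
step 3: [delta@root] 36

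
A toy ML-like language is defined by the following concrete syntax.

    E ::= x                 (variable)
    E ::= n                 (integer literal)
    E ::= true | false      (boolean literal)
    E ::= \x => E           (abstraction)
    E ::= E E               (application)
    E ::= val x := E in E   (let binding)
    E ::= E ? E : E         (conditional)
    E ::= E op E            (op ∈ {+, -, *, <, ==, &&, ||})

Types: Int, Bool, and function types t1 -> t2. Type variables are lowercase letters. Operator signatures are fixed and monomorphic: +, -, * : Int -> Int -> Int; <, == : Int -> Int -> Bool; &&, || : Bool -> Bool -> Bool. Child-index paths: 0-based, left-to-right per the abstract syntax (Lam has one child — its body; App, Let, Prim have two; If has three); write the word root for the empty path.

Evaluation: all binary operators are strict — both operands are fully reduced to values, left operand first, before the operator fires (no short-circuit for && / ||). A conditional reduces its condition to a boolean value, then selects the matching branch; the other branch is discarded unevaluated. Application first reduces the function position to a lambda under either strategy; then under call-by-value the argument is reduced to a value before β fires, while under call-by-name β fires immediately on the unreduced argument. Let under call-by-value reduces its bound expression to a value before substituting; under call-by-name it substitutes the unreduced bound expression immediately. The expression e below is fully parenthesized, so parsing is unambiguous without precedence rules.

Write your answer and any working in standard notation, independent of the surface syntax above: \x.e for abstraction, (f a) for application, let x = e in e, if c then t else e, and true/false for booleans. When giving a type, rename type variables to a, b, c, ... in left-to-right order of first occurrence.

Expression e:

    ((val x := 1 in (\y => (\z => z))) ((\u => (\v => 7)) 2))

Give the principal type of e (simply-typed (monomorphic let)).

Derivation:
let x : Int
z : b
\z._ : b -> b
\y._ : a -> b -> b
\v._ : d -> Int
\u._ : c -> d -> Int
  unify c -> d -> Int ~ Int -> e
  unify c ~ Int
  unify d -> Int ~ e
_ _ : d -> Int
  unify a -> b -> b ~ (d -> Int) -> f
  unify a ~ d -> Int
  unify b -> b ~ f
_ _ : b -> b

Answer: a -> a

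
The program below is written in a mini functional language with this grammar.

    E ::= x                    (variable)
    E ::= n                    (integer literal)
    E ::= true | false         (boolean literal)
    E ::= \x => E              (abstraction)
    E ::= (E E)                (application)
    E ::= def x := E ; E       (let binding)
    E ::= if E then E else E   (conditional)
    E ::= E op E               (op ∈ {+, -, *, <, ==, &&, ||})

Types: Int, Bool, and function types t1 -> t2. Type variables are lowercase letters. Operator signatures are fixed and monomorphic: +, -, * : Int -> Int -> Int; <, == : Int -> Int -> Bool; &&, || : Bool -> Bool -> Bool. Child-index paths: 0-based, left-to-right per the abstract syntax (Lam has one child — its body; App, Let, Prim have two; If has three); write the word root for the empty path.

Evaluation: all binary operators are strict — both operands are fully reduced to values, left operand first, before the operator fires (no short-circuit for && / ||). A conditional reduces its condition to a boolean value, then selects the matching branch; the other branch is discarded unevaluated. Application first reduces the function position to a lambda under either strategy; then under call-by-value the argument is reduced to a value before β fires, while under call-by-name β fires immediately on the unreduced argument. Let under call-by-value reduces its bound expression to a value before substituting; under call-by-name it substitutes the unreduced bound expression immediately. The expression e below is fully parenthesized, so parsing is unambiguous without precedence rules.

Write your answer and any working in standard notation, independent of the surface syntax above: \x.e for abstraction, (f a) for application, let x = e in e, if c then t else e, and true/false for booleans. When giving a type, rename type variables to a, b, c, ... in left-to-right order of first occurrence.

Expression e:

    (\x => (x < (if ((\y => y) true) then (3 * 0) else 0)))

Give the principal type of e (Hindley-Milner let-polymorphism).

Trace:
x : a
  unify a ~ Int
y : b
\y._ : b -> b
  unify b -> b ~ Bool -> c
  unify b ~ Bool
  unify Bool ~ c
_ _ : Bool
  unify Bool ~ Bool
  unify Int ~ Int
  unify Int ~ Int
  unify Int ~ Int
  unify Int ~ Int
\x._ : Int -> Bool

Answer: Int -> Bool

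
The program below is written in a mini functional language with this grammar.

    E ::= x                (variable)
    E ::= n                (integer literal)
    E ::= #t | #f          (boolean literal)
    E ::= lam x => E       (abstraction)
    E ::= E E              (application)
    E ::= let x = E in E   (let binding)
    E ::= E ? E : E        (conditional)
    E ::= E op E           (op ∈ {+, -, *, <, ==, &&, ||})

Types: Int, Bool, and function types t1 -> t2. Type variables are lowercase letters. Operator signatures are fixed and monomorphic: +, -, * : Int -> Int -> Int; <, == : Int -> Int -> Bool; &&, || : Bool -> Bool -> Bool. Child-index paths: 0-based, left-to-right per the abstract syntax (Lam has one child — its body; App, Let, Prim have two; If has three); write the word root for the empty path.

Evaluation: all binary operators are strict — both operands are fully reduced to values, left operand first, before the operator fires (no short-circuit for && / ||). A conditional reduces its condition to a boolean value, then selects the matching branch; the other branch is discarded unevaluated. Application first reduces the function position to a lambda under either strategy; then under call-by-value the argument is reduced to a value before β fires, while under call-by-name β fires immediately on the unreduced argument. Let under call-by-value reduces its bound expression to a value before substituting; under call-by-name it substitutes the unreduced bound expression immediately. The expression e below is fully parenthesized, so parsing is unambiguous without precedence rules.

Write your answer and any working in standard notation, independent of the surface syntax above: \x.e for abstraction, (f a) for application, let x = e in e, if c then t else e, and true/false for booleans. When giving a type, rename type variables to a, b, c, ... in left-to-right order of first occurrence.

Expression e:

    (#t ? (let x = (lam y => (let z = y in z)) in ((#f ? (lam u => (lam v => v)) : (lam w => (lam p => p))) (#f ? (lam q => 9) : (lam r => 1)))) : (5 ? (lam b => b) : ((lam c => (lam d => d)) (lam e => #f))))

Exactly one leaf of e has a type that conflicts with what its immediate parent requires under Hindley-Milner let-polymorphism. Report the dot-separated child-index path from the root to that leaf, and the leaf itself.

Answer: 2.0 : 5

Trace:
  unify Bool ~ Bool
y : a
let z : a
z : a
\y._ : a -> a
let x : forall. a -> a
  unify Bool ~ Bool
v : c
\v._ : c -> c
\u._ : b -> c -> c
p : e
\p._ : e -> e
\w._ : d -> e -> e
  unify b -> c -> c ~ d -> e -> e
  unify b ~ d
  unify c -> c ~ e -> e
  unify c ~ e
  unify e ~ e
  unify Bool ~ Bool
\q._ : f -> Int
\r._ : g -> Int
  unify f -> Int ~ g -> Int
  unify f ~ g
  unify Int ~ Int
  unify d -> e -> e ~ (g -> Int) -> h
  unify d ~ g -> Int
  unify e -> e ~ h
_ _ : e -> e
  unify Int ~ Bool
  FAIL: mismatch Int ~ Bool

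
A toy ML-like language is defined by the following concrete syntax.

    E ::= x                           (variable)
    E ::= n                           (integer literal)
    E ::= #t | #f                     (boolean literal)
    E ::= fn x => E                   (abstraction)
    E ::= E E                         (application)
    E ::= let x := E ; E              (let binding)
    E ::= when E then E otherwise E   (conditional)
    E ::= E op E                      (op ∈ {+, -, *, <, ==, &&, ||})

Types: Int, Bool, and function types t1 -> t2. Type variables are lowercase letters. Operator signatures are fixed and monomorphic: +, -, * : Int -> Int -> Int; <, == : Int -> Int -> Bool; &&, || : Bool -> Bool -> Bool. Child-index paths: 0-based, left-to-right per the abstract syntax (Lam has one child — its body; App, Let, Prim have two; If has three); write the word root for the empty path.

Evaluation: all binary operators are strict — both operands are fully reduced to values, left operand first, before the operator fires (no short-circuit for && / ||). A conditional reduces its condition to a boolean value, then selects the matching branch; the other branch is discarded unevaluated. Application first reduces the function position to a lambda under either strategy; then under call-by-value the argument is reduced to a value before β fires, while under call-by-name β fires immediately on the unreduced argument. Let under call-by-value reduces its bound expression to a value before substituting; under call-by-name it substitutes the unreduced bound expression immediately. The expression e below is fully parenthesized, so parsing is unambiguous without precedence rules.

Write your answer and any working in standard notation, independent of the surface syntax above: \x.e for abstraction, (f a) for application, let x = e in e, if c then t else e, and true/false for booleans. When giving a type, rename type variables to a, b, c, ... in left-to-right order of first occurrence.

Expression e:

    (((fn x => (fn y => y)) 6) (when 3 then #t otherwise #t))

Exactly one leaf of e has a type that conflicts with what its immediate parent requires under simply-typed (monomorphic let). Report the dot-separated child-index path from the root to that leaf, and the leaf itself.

Answer: 1.0 : 3

Trace:
y : b
\y._ : b -> b
\x._ : a -> b -> b
  unify a -> b -> b ~ Int -> c
  unify a ~ Int
  unify b -> b ~ c
_ _ : b -> b
  unify Int ~ Bool
  FAIL: mismatch Int ~ Bool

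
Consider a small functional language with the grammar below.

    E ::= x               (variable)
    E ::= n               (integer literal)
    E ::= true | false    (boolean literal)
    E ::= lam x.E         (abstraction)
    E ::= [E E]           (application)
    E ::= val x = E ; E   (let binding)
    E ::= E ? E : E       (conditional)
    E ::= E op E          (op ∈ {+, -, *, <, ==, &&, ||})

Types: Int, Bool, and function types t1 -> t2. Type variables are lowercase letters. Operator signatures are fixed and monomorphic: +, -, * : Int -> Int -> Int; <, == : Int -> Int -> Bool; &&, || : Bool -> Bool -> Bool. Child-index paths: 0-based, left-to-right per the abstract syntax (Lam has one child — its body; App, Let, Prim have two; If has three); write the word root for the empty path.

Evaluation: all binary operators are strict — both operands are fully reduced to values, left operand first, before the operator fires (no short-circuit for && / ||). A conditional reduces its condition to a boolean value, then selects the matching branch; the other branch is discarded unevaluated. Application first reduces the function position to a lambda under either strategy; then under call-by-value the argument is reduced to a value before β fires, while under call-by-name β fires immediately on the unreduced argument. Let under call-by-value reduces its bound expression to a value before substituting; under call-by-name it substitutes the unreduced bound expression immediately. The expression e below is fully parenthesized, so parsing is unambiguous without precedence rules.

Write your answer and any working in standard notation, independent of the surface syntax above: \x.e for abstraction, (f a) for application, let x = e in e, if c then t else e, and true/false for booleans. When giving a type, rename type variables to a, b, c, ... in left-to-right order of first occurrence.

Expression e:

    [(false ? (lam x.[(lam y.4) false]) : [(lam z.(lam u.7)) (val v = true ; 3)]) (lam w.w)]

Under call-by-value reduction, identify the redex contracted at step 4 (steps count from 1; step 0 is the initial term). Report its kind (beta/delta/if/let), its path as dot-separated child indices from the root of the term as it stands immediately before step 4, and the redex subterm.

Answer: beta at root : ((\u.7) (\w.w))

Derivation:
step 0: ((if false then (\x.((\y.4) false)) else ((\z.(\u.7)) (let v = true in 3))) (\w.w))
step 1: [if@0] (((\z.(\u.7)) (let v = true in 3)) (\w.w))
step 2: [let@0.1] (((\z.(\u.7)) 3) (\w.w))
step 3: [beta@0] ((\u.7) (\w.w))
step 4: [beta@root] 7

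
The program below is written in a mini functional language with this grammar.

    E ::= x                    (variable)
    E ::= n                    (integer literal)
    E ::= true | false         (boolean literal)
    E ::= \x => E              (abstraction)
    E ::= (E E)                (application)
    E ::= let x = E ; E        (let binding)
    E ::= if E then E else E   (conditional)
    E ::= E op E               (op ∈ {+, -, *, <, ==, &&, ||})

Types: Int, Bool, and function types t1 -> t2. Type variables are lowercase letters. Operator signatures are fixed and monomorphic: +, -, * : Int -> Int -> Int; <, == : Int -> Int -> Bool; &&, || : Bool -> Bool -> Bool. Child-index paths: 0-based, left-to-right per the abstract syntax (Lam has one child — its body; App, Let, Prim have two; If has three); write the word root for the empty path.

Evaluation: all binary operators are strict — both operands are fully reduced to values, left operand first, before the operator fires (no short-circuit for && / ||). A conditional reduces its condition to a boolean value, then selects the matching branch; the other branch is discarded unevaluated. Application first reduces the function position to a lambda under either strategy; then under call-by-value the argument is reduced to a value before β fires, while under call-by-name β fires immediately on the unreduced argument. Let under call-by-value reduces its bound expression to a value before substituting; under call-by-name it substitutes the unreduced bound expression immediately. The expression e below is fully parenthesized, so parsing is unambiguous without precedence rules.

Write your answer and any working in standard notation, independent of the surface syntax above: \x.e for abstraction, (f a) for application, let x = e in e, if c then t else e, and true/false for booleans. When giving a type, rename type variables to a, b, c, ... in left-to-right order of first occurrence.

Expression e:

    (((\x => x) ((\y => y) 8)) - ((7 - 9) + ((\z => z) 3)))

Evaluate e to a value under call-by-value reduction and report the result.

Answer: 7

Trace:
step 0: (((\x.x) ((\y.y) 8)) - ((7 - 9) + ((\z.z) 3)))
step 1: [beta@0.1] (((\x.x) 8) - ((7 - 9) + ((\z.z) 3)))
step 2: [beta@0] (8 - ((7 - 9) + ((\z.z) 3)))
step 3: [delta@1.0] (8 - (-2 + ((\z.z) 3)))
step 4: [beta@1.1] (8 - (-2 + 3))
step 5: [delta@1] (8 - 1)
step 6: [delta@root] 7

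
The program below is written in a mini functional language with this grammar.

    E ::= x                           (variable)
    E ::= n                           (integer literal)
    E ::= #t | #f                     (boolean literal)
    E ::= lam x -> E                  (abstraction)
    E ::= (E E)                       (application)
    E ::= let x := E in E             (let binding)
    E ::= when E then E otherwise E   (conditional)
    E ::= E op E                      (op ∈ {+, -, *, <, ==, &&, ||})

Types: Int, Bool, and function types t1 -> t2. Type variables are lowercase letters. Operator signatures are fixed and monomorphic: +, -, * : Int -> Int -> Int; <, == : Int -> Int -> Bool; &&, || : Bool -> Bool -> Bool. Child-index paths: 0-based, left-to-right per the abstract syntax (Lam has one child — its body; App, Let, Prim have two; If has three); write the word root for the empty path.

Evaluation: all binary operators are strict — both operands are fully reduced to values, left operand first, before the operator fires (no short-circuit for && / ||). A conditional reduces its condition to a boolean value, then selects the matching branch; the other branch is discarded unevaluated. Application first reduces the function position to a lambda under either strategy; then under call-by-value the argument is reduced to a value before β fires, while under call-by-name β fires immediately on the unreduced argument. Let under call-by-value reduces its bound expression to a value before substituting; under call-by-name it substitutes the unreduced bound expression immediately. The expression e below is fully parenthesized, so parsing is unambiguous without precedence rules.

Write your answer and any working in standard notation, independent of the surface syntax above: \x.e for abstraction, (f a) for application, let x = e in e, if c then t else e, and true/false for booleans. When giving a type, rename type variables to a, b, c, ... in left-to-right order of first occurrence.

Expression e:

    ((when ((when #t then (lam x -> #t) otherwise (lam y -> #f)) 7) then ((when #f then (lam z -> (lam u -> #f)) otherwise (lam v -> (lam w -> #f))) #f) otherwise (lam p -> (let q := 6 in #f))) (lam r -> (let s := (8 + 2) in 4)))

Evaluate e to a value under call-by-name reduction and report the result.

Answer: false

Derivation:
step 0: ((if ((if true then (\x.true) else (\y.false)) 7) then ((if false then (\z.(\u.false)) else (\v.(\w.false))) false) else (\p.(let q = 6 in false))) (\r.(let s = (8 + 2) in 4)))
step 1: [if@0.0.0] ((if ((\x.true) 7) then ((if false then (\z.(\u.false)) else (\v.(\w.false))) false) else (\p.(let q = 6 in false))) (\r.(let s = (8 + 2) in 4)))
step 2: [beta@0.0] ((if true then ((if false then (\z.(\u.false)) else (\v.(\w.false))) false) else (\p.(let q = 6 in false))) (\r.(let s = (8 + 2) in 4)))
step 3: [if@0] (((if false then (\z.(\u.false)) else (\v.(\w.false))) false) (\r.(let s = (8 + 2) in 4)))
step 4: [if@0.0] (((\v.(\w.false)) false) (\r.(let s = (8 + 2) in 4)))
step 5: [beta@0] ((\w.false) (\r.(let s = (8 + 2) in 4)))
step 6: [beta@root] false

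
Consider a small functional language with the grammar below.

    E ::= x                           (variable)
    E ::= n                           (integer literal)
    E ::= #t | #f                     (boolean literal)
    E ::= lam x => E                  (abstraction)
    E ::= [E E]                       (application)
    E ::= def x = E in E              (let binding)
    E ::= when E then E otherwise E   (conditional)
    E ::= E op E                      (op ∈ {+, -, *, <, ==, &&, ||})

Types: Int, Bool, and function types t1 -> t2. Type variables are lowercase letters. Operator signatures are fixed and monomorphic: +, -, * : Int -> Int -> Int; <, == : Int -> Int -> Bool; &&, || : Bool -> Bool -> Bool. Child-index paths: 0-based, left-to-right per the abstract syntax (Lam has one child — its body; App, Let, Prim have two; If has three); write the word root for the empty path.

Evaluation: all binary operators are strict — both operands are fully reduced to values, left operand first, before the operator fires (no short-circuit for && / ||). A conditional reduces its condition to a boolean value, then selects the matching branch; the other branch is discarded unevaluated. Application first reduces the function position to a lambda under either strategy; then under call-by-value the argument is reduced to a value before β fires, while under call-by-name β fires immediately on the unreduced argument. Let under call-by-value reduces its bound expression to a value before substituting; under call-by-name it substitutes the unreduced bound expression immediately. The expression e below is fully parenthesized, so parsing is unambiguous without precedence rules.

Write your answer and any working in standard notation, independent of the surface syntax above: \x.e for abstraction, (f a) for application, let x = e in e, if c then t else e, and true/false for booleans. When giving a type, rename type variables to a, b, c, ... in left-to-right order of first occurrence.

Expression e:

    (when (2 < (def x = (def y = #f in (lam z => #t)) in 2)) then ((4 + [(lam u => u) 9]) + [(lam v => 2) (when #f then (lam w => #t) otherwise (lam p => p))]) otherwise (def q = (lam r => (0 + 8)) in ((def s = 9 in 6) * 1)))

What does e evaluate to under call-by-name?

Answer: 6

Trace:
step 0: (if (2 < (let x = (let y = false in (\z.true)) in 2)) then ((4 + ((\u.u) 9)) + ((\v.2) (if false then (\w.true) else (\p.p)))) else (let q = (\r.(0 + 8)) in ((let s = 9 in 6) * 1)))
step 1: [let@0.1] (if (2 < 2) then ((4 + ((\u.u) 9)) + ((\v.2) (if false then (\w.true) else (\p.p)))) else (let q = (\r.(0 + 8)) in ((let s = 9 in 6) * 1)))
step 2: [delta@0] (if false then ((4 + ((\u.u) 9)) + ((\v.2) (if false then (\w.true) else (\p.p)))) else (let q = (\r.(0 + 8)) in ((let s = 9 in 6) * 1)))
step 3: [if@root] (let q = (\r.(0 + 8)) in ((let s = 9 in 6) * 1))
step 4: [let@root] ((let s = 9 in 6) * 1)
step 5: [let@0] (6 * 1)
step 6: [delta@root] 6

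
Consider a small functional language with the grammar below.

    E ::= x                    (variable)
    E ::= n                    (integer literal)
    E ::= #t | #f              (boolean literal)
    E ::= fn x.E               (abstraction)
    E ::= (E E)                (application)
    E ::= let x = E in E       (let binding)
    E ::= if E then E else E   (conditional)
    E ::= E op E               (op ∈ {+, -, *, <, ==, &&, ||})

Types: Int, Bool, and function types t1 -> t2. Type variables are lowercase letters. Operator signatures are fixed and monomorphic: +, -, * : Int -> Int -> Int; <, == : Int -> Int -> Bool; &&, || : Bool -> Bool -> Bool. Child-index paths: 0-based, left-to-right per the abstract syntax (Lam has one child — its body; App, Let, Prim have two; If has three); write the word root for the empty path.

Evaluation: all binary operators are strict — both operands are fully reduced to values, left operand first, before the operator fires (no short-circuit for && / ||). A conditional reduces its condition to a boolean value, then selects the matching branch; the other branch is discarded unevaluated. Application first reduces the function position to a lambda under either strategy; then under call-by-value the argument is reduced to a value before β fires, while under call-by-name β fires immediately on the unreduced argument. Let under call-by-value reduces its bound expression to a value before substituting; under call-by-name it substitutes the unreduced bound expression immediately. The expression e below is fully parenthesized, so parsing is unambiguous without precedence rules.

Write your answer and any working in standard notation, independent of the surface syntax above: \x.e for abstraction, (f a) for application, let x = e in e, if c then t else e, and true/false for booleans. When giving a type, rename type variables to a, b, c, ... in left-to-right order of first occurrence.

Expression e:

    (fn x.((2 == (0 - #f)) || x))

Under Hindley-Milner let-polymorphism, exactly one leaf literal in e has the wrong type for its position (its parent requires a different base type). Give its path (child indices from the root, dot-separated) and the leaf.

Answer: 0.0.1.1 : false

Derivation:
  unify Int ~ Int
  unify Int ~ Int
  unify Bool ~ Int
  FAIL: mismatch Bool ~ Int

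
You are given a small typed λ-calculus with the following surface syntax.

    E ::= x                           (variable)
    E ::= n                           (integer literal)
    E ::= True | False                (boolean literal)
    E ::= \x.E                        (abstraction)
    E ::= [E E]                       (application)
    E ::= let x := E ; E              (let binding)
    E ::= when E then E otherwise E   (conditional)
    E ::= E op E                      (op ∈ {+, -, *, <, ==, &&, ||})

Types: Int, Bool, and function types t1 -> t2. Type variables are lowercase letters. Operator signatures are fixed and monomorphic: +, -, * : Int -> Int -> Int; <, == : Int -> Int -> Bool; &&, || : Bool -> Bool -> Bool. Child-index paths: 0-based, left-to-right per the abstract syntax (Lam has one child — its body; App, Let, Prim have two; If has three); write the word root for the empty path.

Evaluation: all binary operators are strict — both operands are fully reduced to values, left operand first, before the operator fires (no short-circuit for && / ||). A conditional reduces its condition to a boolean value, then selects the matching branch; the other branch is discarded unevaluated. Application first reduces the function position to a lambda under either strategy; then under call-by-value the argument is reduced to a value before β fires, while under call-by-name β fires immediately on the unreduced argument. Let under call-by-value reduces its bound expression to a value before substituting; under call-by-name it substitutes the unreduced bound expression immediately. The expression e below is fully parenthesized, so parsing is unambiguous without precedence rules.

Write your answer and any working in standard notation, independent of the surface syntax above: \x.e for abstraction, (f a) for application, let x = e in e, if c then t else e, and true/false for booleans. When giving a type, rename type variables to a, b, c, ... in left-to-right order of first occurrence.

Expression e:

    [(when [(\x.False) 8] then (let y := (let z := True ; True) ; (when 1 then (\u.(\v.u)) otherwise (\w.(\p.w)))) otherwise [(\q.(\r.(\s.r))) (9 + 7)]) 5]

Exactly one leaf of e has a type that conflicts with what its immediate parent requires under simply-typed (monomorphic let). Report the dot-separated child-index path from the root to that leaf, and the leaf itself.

Answer: 0.1.1.0 : 1

Trace:
\x._ : a -> Bool
  unify a -> Bool ~ Int -> b
  unify a ~ Int
  unify Bool ~ b
_ _ : Bool
  unify Bool ~ Bool
let z : Bool
let y : Bool
  unify Int ~ Bool
  FAIL: mismatch Int ~ Bool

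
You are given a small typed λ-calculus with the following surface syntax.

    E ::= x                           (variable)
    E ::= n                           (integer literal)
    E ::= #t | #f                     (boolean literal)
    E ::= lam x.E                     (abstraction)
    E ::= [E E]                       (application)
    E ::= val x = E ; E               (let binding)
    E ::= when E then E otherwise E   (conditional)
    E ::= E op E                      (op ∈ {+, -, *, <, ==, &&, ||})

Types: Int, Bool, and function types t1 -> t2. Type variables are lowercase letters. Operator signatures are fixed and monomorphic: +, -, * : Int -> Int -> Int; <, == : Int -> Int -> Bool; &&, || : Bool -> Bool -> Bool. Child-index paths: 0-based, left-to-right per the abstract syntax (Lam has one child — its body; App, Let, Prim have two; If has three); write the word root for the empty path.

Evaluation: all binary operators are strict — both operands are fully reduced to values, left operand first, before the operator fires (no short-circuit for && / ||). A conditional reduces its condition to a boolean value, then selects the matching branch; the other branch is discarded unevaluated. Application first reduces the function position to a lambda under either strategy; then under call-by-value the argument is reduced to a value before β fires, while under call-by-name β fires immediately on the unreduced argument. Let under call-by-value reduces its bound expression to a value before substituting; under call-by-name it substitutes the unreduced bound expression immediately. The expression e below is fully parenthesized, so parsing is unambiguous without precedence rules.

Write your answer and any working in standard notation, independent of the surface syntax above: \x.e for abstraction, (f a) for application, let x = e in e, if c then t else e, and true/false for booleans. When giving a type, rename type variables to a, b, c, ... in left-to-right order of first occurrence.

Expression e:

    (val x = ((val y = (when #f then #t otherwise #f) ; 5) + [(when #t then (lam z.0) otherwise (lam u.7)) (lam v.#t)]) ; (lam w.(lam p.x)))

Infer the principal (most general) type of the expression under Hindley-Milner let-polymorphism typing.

Trace:
  unify Bool ~ Bool
  unify Bool ~ Bool
let y : Bool
  unify Int ~ Int
  unify Bool ~ Bool
\z._ : a -> Int
\u._ : b -> Int
  unify a -> Int ~ b -> Int
  unify a ~ b
  unify Int ~ Int
\v._ : c -> Bool
  unify b -> Int ~ (c -> Bool) -> d
  unify b ~ c -> Bool
  unify Int ~ d
_ _ : Int
  unify Int ~ Int
let x : Int
x : Int
\p._ : f -> Int
\w._ : e -> f -> Int

Answer: a -> b -> Int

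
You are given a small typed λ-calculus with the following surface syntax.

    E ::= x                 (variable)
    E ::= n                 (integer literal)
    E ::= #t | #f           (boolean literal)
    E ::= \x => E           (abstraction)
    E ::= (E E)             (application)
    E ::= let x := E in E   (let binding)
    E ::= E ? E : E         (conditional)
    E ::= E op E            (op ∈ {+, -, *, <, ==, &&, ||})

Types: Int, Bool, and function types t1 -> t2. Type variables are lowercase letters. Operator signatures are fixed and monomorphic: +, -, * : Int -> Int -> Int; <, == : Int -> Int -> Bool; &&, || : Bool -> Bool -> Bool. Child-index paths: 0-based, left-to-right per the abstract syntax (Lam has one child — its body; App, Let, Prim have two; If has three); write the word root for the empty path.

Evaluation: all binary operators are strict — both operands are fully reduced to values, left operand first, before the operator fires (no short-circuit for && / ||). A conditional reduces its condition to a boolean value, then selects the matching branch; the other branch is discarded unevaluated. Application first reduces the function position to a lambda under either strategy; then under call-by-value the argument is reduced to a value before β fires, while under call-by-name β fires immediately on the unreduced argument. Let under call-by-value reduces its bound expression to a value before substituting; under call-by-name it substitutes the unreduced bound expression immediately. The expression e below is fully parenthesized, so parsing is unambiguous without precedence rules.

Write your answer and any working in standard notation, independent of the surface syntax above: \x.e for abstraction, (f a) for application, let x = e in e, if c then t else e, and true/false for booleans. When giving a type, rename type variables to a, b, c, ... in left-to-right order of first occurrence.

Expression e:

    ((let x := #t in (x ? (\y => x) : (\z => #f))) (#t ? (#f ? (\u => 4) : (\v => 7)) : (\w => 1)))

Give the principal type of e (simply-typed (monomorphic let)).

Answer: Bool

Working:
let x : Bool
x : Bool
  unify Bool ~ Bool
x : Bool
\y._ : a -> Bool
\z._ : b -> Bool
  unify a -> Bool ~ b -> Bool
  unify a ~ b
  unify Bool ~ Bool
  unify Bool ~ Bool
  unify Bool ~ Bool
\u._ : c -> Int
\v._ : d -> Int
  unify c -> Int ~ d -> Int
  unify c ~ d
  unify Int ~ Int
\w._ : e -> Int
  unify d -> Int ~ e -> Int
  unify d ~ e
  unify Int ~ Int
  unify b -> Bool ~ (e -> Int) -> f
  unify b ~ e -> Int
  unify Bool ~ f
_ _ : Bool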